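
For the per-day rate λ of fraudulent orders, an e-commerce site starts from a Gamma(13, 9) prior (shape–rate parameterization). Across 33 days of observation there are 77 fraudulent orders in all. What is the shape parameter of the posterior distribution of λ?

90

Total count 77 over total exposure 33 days.
The Gamma prior is conjugate for the Poisson rate, so λ | data ~ Gamma(13+77, 9+33) = Gamma(90, 42).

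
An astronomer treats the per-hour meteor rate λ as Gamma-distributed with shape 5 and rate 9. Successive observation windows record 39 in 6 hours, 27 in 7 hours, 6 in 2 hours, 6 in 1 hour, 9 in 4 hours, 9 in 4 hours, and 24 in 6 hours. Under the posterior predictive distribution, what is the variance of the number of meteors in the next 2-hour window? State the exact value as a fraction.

Total count: 39 + 27 + 6 + 6 + 9 + 9 + 24 = 120.
Total exposure: 6 + 7 + 2 + 1 + 4 + 4 + 6 = 30 hours.
Gamma(α, β) with Poisson data over total exposure Σt gives posterior Gamma(α+Σx, β+Σt) = Gamma(125, 39).
The posterior predictive for a window of length T is Negative Binomial with variance T·α'·(β'+T)/β'² = 2·125·41/1521 = 10250/1521.

10250/1521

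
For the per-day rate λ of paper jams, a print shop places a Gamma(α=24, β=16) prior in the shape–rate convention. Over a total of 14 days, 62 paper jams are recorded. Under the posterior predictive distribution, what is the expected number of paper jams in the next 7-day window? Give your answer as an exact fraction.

301/15

Total count 62 over total exposure 14 days.
The Gamma prior is conjugate for the Poisson rate, so λ | data ~ Gamma(24+62, 16+14) = Gamma(86, 30).
Predictive mean over a 7-day window = T·E[λ|data] = 7·86/30 = 301/15.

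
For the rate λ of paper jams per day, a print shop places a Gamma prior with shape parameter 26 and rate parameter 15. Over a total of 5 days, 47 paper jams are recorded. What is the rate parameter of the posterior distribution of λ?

Total count 47 over total exposure 5 days.
By Gamma–Poisson conjugacy, the posterior is Gamma(α + Σx, β + Σt) = Gamma(26 + 47, 15 + 5) = Gamma(73, 20).

20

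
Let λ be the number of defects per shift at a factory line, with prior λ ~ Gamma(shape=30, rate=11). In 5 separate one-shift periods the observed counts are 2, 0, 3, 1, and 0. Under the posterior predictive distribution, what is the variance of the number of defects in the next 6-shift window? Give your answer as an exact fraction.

Total count: 2 + 0 + 3 + 1 + 0 = 6.
Total exposure: 5 shifts.
Conjugate update: add total count to the shape and total exposure to the rate, giving Gamma(36, 16).
The posterior predictive for a window of length T is Negative Binomial with variance T·α'·(β'+T)/β'² = 6·36·22/256 = 297/16.

297/16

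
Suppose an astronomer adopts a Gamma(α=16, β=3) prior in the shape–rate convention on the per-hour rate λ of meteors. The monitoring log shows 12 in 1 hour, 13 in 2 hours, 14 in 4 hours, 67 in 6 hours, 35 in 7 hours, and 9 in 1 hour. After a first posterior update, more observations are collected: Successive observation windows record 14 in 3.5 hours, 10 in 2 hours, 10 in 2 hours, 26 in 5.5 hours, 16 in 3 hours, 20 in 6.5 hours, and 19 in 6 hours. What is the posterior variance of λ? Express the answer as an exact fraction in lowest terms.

1124/11025

Total count: 12 + 13 + 14 + 67 + 35 + 9 = 150.
Total exposure: 1 + 2 + 4 + 6 + 7 + 1 = 21 hours.
After the first batch: Gamma(16 + 150, 3 + 21) = Gamma(166, 24).
Total count: 14 + 10 + 10 + 26 + 16 + 20 + 19 = 115.
Total exposure: 3.5 + 2 + 2 + 5.5 + 3 + 6.5 + 6 = 28.5 hours.
After the second batch: Gamma(166 + 115, 24 + 28.5) = Gamma(281, 105/2).
Posterior variance = α'/β'² = 281/(11025/4) = 1124/11025.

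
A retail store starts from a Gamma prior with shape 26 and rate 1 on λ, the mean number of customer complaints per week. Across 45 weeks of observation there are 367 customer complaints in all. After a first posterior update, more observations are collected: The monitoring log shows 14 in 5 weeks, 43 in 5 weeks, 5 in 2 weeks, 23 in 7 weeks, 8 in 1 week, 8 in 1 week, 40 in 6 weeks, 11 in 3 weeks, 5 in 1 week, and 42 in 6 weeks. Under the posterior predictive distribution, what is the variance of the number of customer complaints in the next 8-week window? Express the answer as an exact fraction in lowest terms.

Total count 367 over total exposure 45 weeks.
After the first batch: Gamma(26 + 367, 1 + 45) = Gamma(393, 46).
Total count: 14 + 43 + 5 + 23 + 8 + 8 + 40 + 11 + 5 + 42 = 199.
Total exposure: 5 + 5 + 2 + 7 + 1 + 1 + 6 + 3 + 1 + 6 = 37 weeks.
After the second batch: Gamma(393 + 199, 46 + 37) = Gamma(592, 83).
The posterior predictive for a window of length T is Negative Binomial with variance T·α'·(β'+T)/β'² = 8·592·91/6889 = 430976/6889.

430976/6889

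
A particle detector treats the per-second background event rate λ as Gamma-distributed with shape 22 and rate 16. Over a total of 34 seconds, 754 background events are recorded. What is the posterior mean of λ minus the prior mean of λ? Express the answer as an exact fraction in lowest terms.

2829/200

Total count 754 over total exposure 34 seconds.
By Gamma–Poisson conjugacy, the posterior is Gamma(α + Σx, β + Σt) = Gamma(22 + 754, 16 + 34) = Gamma(776, 50).
Posterior mean = 776/50 = 388/25; prior mean = 22/16 = 11/8. Difference = 388/25 − 11/8 = 2829/200.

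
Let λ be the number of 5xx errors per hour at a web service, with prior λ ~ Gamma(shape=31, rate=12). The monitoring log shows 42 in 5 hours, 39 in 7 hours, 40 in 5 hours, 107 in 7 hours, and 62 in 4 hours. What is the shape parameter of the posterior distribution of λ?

321

Total count: 42 + 39 + 40 + 107 + 62 = 290.
Total exposure: 5 + 7 + 5 + 7 + 4 = 28 hours.
Conjugate update: add total count to the shape and total exposure to the rate, giving Gamma(321, 40).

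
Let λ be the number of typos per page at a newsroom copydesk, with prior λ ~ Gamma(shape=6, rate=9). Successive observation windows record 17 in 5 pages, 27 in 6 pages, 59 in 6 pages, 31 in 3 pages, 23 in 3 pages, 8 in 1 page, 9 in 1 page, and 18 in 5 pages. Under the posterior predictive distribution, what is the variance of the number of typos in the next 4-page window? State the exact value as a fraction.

Total count: 17 + 27 + 59 + 31 + 23 + 8 + 9 + 18 = 192.
Total exposure: 5 + 6 + 6 + 3 + 3 + 1 + 1 + 5 = 30 pages.
By Gamma–Poisson conjugacy, the posterior is Gamma(α + Σx, β + Σt) = Gamma(6 + 192, 9 + 30) = Gamma(198, 39).
The posterior predictive for a window of length T is Negative Binomial with variance T·α'·(β'+T)/β'² = 4·198·43/1521 = 3784/169.

3784/169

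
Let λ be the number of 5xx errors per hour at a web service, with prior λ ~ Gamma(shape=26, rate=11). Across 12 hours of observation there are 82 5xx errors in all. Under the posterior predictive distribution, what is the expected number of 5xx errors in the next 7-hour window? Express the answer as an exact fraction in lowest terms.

Total count 82 over total exposure 12 hours.
The Gamma prior is conjugate for the Poisson rate, so λ | data ~ Gamma(26+82, 11+12) = Gamma(108, 23).
Predictive mean over a 7-hour window = T·E[λ|data] = 7·108/23 = 756/23.

756/23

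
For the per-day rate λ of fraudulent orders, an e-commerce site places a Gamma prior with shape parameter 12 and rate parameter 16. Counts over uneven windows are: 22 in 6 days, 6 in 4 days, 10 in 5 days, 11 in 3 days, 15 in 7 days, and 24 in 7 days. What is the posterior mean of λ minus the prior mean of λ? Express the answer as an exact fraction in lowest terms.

4/3

Total count: 22 + 6 + 10 + 11 + 15 + 24 = 88.
Total exposure: 6 + 4 + 5 + 3 + 7 + 7 = 32 days.
Conjugate update: add total count to the shape and total exposure to the rate, giving Gamma(100, 48).
Posterior mean = 100/48 = 25/12; prior mean = 12/16 = 3/4. Difference = 25/12 − 3/4 = 4/3.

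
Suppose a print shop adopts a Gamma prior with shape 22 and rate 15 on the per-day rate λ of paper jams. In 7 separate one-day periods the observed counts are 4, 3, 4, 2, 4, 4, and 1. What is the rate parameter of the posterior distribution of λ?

22

Total count: 4 + 3 + 4 + 2 + 4 + 4 + 1 = 22.
Total exposure: 7 days.
Gamma(α, β) with Poisson data over total exposure Σt gives posterior Gamma(α+Σx, β+Σt) = Gamma(44, 22).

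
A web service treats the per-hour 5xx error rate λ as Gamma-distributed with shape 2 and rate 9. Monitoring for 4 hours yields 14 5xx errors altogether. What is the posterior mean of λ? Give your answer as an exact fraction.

16/13

Total count 14 over total exposure 4 hours.
Posterior: α' = 2 + 14 = 16, β' = 9 + 4 = 13.
Posterior mean = α'/β' = 16/13.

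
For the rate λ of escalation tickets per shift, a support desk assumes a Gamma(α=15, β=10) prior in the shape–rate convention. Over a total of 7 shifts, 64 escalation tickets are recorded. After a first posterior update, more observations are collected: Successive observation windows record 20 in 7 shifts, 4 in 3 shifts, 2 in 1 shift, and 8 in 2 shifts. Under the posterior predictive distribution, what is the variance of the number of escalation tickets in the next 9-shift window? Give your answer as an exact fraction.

4407/100

Total count 64 over total exposure 7 shifts.
After the first batch: Gamma(15 + 64, 10 + 7) = Gamma(79, 17).
Total count: 20 + 4 + 2 + 8 = 34.
Total exposure: 7 + 3 + 1 + 2 = 13 shifts.
After the second batch: Gamma(79 + 34, 17 + 13) = Gamma(113, 30).
The posterior predictive for a window of length T is Negative Binomial with variance T·α'·(β'+T)/β'² = 9·113·39/900 = 4407/100.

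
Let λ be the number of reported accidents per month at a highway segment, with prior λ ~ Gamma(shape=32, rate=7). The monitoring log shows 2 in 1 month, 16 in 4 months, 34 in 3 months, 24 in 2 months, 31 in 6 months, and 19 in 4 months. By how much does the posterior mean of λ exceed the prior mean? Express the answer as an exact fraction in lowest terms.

Total count: 2 + 16 + 34 + 24 + 31 + 19 = 126.
Total exposure: 1 + 4 + 3 + 2 + 6 + 4 = 20 months.
By Gamma–Poisson conjugacy, the posterior is Gamma(α + Σx, β + Σt) = Gamma(32 + 126, 7 + 20) = Gamma(158, 27).
Posterior mean = 158/27 = 158/27; prior mean = 32/7 = 32/7. Difference = 158/27 − 32/7 = 242/189.

242/189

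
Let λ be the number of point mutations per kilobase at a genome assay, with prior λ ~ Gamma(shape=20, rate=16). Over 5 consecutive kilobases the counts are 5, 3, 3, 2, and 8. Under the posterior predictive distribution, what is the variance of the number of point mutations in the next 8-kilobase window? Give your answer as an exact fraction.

9512/441

Total count: 5 + 3 + 3 + 2 + 8 = 21.
Total exposure: 5 kilobases.
Posterior: α' = 20 + 21 = 41, β' = 16 + 5 = 21.
The posterior predictive for a window of length T is Negative Binomial with variance T·α'·(β'+T)/β'² = 8·41·29/441 = 9512/441.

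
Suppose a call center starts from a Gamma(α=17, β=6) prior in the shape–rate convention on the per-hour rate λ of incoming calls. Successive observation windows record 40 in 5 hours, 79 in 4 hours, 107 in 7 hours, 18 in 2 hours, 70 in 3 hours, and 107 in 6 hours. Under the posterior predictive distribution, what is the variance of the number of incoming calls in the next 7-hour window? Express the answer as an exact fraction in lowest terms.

Total count: 40 + 79 + 107 + 18 + 70 + 107 = 421.
Total exposure: 5 + 4 + 7 + 2 + 3 + 6 = 27 hours.
Gamma(α, β) with Poisson data over total exposure Σt gives posterior Gamma(α+Σx, β+Σt) = Gamma(438, 33).
The posterior predictive for a window of length T is Negative Binomial with variance T·α'·(β'+T)/β'² = 7·438·40/1089 = 40880/363.

40880/363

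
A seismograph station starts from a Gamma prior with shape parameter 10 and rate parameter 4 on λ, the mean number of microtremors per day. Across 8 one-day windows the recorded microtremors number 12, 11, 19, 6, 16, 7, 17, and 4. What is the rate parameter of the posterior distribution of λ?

12

Total count: 12 + 11 + 19 + 6 + 16 + 7 + 17 + 4 = 92.
Total exposure: 8 days.
By Gamma–Poisson conjugacy, the posterior is Gamma(α + Σx, β + Σt) = Gamma(10 + 92, 4 + 8) = Gamma(102, 12).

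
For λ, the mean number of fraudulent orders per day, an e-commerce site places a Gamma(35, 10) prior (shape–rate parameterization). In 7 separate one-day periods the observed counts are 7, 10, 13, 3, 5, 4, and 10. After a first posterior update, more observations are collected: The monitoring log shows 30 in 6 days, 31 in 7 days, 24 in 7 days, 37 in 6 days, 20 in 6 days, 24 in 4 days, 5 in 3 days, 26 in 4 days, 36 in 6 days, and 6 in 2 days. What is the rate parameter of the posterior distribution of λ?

68

Total count: 7 + 10 + 13 + 3 + 5 + 4 + 10 = 52.
Total exposure: 7 days.
After the first batch: Gamma(35 + 52, 10 + 7) = Gamma(87, 17).
Total count: 30 + 31 + 24 + 37 + 20 + 24 + 5 + 26 + 36 + 6 = 239.
Total exposure: 6 + 7 + 7 + 6 + 6 + 4 + 3 + 4 + 6 + 2 = 51 days.
After the second batch: Gamma(87 + 239, 17 + 51) = Gamma(326, 68).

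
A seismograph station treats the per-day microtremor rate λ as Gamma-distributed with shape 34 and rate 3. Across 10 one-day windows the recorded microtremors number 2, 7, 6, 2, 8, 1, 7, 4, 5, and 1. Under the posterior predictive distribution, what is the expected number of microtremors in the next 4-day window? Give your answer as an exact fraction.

Total count: 2 + 7 + 6 + 2 + 8 + 1 + 7 + 4 + 5 + 1 = 43.
Total exposure: 10 days.
Conjugate update: add total count to the shape and total exposure to the rate, giving Gamma(77, 13).
Predictive mean over a 4-day window = T·E[λ|data] = 4·77/13 = 308/13.

308/13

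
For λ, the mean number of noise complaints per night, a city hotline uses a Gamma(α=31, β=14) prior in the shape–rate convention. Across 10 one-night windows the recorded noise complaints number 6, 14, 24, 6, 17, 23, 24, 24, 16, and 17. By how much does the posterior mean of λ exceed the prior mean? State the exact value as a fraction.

Total count: 6 + 14 + 24 + 6 + 17 + 23 + 24 + 24 + 16 + 17 = 171.
Total exposure: 10 nights.
Gamma(α, β) with Poisson data over total exposure Σt gives posterior Gamma(α+Σx, β+Σt) = Gamma(202, 24).
Posterior mean = 202/24 = 101/12; prior mean = 31/14 = 31/14. Difference = 101/12 − 31/14 = 521/84.

521/84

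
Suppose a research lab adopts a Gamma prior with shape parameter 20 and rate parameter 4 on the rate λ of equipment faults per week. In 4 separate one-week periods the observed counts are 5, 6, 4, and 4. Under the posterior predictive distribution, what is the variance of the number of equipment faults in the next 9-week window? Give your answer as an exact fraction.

Total count: 5 + 6 + 4 + 4 = 19.
Total exposure: 4 weeks.
The Gamma prior is conjugate for the Poisson rate, so λ | data ~ Gamma(20+19, 4+4) = Gamma(39, 8).
The posterior predictive for a window of length T is Negative Binomial with variance T·α'·(β'+T)/β'² = 9·39·17/64 = 5967/64.

5967/64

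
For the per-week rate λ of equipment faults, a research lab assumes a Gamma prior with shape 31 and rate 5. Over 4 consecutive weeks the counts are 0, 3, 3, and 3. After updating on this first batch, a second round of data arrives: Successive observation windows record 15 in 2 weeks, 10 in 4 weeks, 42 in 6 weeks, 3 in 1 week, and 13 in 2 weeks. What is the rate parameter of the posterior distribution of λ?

24

Total count: 0 + 3 + 3 + 3 = 9.
Total exposure: 4 weeks.
After the first batch: Gamma(31 + 9, 5 + 4) = Gamma(40, 9).
Total count: 15 + 10 + 42 + 3 + 13 = 83.
Total exposure: 2 + 4 + 6 + 1 + 2 = 15 weeks.
After the second batch: Gamma(40 + 83, 9 + 15) = Gamma(123, 24).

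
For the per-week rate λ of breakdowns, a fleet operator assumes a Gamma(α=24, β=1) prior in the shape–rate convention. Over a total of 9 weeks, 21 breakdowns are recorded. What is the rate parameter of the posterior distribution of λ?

10

Total count 21 over total exposure 9 weeks.
Conjugate update: add total count to the shape and total exposure to the rate, giving Gamma(45, 10).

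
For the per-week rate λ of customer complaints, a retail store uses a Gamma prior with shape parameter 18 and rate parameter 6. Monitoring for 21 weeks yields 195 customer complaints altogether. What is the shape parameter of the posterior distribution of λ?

213

Total count 195 over total exposure 21 weeks.
Conjugate update: add total count to the shape and total exposure to the rate, giving Gamma(213, 27).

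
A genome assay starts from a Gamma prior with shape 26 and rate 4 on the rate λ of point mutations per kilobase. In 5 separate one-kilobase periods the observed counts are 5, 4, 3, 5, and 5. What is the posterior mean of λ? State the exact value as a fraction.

16/3

Total count: 5 + 4 + 3 + 5 + 5 = 22.
Total exposure: 5 kilobases.
By Gamma–Poisson conjugacy, the posterior is Gamma(α + Σx, β + Σt) = Gamma(26 + 22, 4 + 5) = Gamma(48, 9).
Posterior mean = α'/β' = 48/9 = 16/3.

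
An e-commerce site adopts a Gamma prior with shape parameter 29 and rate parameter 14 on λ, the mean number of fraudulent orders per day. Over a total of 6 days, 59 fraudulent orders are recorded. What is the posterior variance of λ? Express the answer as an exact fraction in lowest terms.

Total count 59 over total exposure 6 days.
By Gamma–Poisson conjugacy, the posterior is Gamma(α + Σx, β + Σt) = Gamma(29 + 59, 14 + 6) = Gamma(88, 20).
Posterior variance = α'/β'² = 88/400 = 11/50.

11/50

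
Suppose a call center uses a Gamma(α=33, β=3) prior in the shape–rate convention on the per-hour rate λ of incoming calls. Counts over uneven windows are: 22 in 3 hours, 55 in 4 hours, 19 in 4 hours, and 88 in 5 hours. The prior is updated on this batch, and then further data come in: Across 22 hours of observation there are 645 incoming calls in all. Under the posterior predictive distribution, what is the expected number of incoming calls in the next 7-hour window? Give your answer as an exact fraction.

6034/41

Total count: 22 + 55 + 19 + 88 = 184.
Total exposure: 3 + 4 + 4 + 5 = 16 hours.
After the first batch: Gamma(33 + 184, 3 + 16) = Gamma(217, 19).
Total count 645 over total exposure 22 hours.
After the second batch: Gamma(217 + 645, 19 + 22) = Gamma(862, 41).
Predictive mean over a 7-hour window = T·E[λ|data] = 7·862/41 = 6034/41.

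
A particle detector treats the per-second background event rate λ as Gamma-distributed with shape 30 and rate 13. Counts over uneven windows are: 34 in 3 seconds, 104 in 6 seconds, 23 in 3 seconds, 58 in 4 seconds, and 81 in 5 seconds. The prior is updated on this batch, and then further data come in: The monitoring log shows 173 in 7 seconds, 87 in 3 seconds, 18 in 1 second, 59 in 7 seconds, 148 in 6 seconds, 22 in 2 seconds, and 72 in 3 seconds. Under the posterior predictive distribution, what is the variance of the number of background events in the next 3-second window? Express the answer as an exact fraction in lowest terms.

Total count: 34 + 104 + 23 + 58 + 81 = 300.
Total exposure: 3 + 6 + 3 + 4 + 5 = 21 seconds.
After the first batch: Gamma(30 + 300, 13 + 21) = Gamma(330, 34).
Total count: 173 + 87 + 18 + 59 + 148 + 22 + 72 = 579.
Total exposure: 7 + 3 + 1 + 7 + 6 + 2 + 3 = 29 seconds.
After the second batch: Gamma(330 + 579, 34 + 29) = Gamma(909, 63).
The posterior predictive for a window of length T is Negative Binomial with variance T·α'·(β'+T)/β'² = 3·909·66/3969 = 2222/49.

2222/49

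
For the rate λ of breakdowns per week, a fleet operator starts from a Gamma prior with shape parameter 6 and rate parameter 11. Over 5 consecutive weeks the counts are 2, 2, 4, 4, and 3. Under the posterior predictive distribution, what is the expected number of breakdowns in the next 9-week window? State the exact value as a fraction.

189/16

Total count: 2 + 2 + 4 + 4 + 3 = 15.
Total exposure: 5 weeks.
The Gamma prior is conjugate for the Poisson rate, so λ | data ~ Gamma(6+15, 11+5) = Gamma(21, 16).
Predictive mean over a 9-week window = T·E[λ|data] = 9·21/16 = 189/16.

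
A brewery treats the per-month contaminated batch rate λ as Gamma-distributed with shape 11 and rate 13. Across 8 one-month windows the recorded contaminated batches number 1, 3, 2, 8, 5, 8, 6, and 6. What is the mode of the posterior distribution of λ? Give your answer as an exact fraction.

Total count: 1 + 3 + 2 + 8 + 5 + 8 + 6 + 6 = 39.
Total exposure: 8 months.
The Gamma prior is conjugate for the Poisson rate, so λ | data ~ Gamma(11+39, 13+8) = Gamma(50, 21).
Posterior mode = (α'−1)/β' = 49/21 = 7/3.

7/3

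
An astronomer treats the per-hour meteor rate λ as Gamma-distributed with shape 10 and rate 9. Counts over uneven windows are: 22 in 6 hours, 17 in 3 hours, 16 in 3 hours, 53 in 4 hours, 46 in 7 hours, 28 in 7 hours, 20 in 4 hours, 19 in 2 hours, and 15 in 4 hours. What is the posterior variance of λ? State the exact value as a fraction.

246/2401

Total count: 22 + 17 + 16 + 53 + 46 + 28 + 20 + 19 + 15 = 236.
Total exposure: 6 + 3 + 3 + 4 + 7 + 7 + 4 + 2 + 4 = 40 hours.
By Gamma–Poisson conjugacy, the posterior is Gamma(α + Σx, β + Σt) = Gamma(10 + 236, 9 + 40) = Gamma(246, 49).
Posterior variance = α'/β'² = 246/2401.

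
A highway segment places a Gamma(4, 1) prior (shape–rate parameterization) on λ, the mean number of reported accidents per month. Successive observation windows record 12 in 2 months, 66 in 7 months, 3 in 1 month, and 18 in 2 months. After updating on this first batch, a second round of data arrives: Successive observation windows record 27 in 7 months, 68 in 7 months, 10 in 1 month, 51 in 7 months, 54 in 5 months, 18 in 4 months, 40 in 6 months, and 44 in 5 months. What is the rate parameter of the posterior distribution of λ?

55

Total count: 12 + 66 + 3 + 18 = 99.
Total exposure: 2 + 7 + 1 + 2 = 12 months.
After the first batch: Gamma(4 + 99, 1 + 12) = Gamma(103, 13).
Total count: 27 + 68 + 10 + 51 + 54 + 18 + 40 + 44 = 312.
Total exposure: 7 + 7 + 1 + 7 + 5 + 4 + 6 + 5 = 42 months.
After the second batch: Gamma(103 + 312, 13 + 42) = Gamma(415, 55).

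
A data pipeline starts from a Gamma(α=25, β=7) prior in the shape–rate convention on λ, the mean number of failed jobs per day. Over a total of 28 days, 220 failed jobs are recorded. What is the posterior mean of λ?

Total count 220 over total exposure 28 days.
Gamma(α, β) with Poisson data over total exposure Σt gives posterior Gamma(α+Σx, β+Σt) = Gamma(245, 35).
Posterior mean = α'/β' = 245/35 = 7.

7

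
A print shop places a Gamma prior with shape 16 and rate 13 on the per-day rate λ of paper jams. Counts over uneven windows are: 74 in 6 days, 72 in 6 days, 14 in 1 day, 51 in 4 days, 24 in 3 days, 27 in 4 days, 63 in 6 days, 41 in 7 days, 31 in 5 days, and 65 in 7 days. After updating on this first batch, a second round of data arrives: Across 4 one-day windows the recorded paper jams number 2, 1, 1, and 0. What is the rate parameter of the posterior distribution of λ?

Total count: 74 + 72 + 14 + 51 + 24 + 27 + 63 + 41 + 31 + 65 = 462.
Total exposure: 6 + 6 + 1 + 4 + 3 + 4 + 6 + 7 + 5 + 7 = 49 days.
After the first batch: Gamma(16 + 462, 13 + 49) = Gamma(478, 62).
Total count: 2 + 1 + 1 + 0 = 4.
Total exposure: 4 days.
After the second batch: Gamma(478 + 4, 62 + 4) = Gamma(482, 66).

66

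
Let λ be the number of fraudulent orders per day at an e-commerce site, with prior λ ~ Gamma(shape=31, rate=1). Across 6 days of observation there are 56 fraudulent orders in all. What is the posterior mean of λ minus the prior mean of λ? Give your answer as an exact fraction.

-130/7

Total count 56 over total exposure 6 days.
Conjugate update: add total count to the shape and total exposure to the rate, giving Gamma(87, 7).
Posterior mean = 87/7 = 87/7; prior mean = 31/1 = 31. Difference = 87/7 − 31 = -130/7.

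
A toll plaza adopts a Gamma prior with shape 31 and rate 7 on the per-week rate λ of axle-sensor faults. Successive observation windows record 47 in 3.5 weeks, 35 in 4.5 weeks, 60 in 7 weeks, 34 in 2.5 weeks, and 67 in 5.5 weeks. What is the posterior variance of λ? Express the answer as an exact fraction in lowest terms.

Total count: 47 + 35 + 60 + 34 + 67 = 243.
Total exposure: 3.5 + 4.5 + 7 + 2.5 + 5.5 = 23 weeks.
Conjugate update: add total count to the shape and total exposure to the rate, giving Gamma(274, 30).
Posterior variance = α'/β'² = 274/900 = 137/450.

137/450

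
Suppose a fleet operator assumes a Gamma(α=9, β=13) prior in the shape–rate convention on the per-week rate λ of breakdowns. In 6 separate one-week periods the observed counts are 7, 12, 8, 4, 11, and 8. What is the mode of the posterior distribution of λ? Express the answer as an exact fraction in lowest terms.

Total count: 7 + 12 + 8 + 4 + 11 + 8 = 50.
Total exposure: 6 weeks.
The Gamma prior is conjugate for the Poisson rate, so λ | data ~ Gamma(9+50, 13+6) = Gamma(59, 19).
Posterior mode = (α'−1)/β' = 58/19.

58/19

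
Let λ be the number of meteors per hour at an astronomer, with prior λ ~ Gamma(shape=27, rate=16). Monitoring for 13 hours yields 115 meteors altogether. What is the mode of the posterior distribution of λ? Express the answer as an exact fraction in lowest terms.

141/29

Total count 115 over total exposure 13 hours.
Conjugate update: add total count to the shape and total exposure to the rate, giving Gamma(142, 29).
Posterior mode = (α'−1)/β' = 141/29.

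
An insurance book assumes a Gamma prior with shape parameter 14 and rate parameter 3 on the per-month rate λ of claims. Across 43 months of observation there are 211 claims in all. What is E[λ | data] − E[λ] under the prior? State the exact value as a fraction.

31/138

Total count 211 over total exposure 43 months.
By Gamma–Poisson conjugacy, the posterior is Gamma(α + Σx, β + Σt) = Gamma(14 + 211, 3 + 43) = Gamma(225, 46).
Posterior mean = 225/46 = 225/46; prior mean = 14/3 = 14/3. Difference = 225/46 − 14/3 = 31/138.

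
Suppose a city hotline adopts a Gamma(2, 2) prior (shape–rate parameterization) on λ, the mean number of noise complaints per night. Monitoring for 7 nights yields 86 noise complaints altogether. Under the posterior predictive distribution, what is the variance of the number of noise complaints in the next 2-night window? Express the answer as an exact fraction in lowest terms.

1936/81

Total count 86 over total exposure 7 nights.
By Gamma–Poisson conjugacy, the posterior is Gamma(α + Σx, β + Σt) = Gamma(2 + 86, 2 + 7) = Gamma(88, 9).
The posterior predictive for a window of length T is Negative Binomial with variance T·α'·(β'+T)/β'² = 2·88·11/81 = 1936/81.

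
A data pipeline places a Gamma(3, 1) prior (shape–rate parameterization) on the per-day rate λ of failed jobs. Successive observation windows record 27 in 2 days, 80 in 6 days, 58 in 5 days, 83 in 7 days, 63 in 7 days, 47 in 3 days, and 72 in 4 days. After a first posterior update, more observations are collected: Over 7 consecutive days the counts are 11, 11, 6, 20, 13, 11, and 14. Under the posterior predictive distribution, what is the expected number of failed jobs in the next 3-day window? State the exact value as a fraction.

519/14

Total count: 27 + 80 + 58 + 83 + 63 + 47 + 72 = 430.
Total exposure: 2 + 6 + 5 + 7 + 7 + 3 + 4 = 34 days.
After the first batch: Gamma(3 + 430, 1 + 34) = Gamma(433, 35).
Total count: 11 + 11 + 6 + 20 + 13 + 11 + 14 = 86.
Total exposure: 7 days.
After the second batch: Gamma(433 + 86, 35 + 7) = Gamma(519, 42).
Predictive mean over a 3-day window = T·E[λ|data] = 3·519/42 = 519/14.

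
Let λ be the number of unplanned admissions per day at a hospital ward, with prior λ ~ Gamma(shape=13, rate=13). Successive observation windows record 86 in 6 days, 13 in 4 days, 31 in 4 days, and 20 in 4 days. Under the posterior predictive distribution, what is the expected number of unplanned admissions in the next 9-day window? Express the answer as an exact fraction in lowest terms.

1467/31

Total count: 86 + 13 + 31 + 20 = 150.
Total exposure: 6 + 4 + 4 + 4 = 18 days.
Conjugate update: add total count to the shape and total exposure to the rate, giving Gamma(163, 31).
Predictive mean over a 9-day window = T·E[λ|data] = 9·163/31 = 1467/31.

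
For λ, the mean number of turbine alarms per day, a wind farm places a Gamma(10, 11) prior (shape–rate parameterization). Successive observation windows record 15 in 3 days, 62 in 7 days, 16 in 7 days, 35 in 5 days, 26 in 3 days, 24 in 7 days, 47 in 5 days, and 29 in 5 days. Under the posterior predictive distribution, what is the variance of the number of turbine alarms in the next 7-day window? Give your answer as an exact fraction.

Total count: 15 + 62 + 16 + 35 + 26 + 24 + 47 + 29 = 254.
Total exposure: 3 + 7 + 7 + 5 + 3 + 7 + 5 + 5 = 42 days.
Conjugate update: add total count to the shape and total exposure to the rate, giving Gamma(264, 53).
The posterior predictive for a window of length T is Negative Binomial with variance T·α'·(β'+T)/β'² = 7·264·60/2809 = 110880/2809.

110880/2809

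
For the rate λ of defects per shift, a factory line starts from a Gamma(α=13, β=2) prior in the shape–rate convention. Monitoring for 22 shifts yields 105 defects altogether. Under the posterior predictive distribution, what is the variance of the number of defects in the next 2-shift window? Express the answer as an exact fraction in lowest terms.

Total count 105 over total exposure 22 shifts.
Conjugate update: add total count to the shape and total exposure to the rate, giving Gamma(118, 24).
The posterior predictive for a window of length T is Negative Binomial with variance T·α'·(β'+T)/β'² = 2·118·26/576 = 767/72.

767/72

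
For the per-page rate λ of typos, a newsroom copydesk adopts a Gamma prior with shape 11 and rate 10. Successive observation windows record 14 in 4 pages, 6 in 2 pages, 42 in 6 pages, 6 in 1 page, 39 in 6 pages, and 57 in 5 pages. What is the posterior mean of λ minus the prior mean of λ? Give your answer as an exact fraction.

344/85

Total count: 14 + 6 + 42 + 6 + 39 + 57 = 164.
Total exposure: 4 + 2 + 6 + 1 + 6 + 5 = 24 pages.
Conjugate update: add total count to the shape and total exposure to the rate, giving Gamma(175, 34).
Posterior mean = 175/34 = 175/34; prior mean = 11/10 = 11/10. Difference = 175/34 − 11/10 = 344/85.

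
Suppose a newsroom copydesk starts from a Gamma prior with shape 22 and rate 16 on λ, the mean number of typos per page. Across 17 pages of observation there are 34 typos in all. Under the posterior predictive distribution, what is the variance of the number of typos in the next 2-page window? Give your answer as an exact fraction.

Total count 34 over total exposure 17 pages.
Gamma(α, β) with Poisson data over total exposure Σt gives posterior Gamma(α+Σx, β+Σt) = Gamma(56, 33).
The posterior predictive for a window of length T is Negative Binomial with variance T·α'·(β'+T)/β'² = 2·56·35/1089 = 3920/1089.

3920/1089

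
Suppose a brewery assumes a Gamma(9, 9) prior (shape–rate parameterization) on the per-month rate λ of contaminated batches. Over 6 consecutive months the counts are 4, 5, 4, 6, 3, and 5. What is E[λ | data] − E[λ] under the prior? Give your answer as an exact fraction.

Total count: 4 + 5 + 4 + 6 + 3 + 5 = 27.
Total exposure: 6 months.
Gamma(α, β) with Poisson data over total exposure Σt gives posterior Gamma(α+Σx, β+Σt) = Gamma(36, 15).
Posterior mean = 36/15 = 12/5; prior mean = 9/9 = 1. Difference = 12/5 − 1 = 7/5.

7/5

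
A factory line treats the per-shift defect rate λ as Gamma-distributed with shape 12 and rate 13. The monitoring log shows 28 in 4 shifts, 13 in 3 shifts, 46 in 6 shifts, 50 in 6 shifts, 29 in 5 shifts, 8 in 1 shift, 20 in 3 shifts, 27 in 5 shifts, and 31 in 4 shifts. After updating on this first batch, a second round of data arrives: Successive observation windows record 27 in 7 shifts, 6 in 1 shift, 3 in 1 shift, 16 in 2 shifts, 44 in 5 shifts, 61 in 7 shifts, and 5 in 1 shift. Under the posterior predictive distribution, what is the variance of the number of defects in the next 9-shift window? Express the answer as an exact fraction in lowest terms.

159111/2738

Total count: 28 + 13 + 46 + 50 + 29 + 8 + 20 + 27 + 31 = 252.
Total exposure: 4 + 3 + 6 + 6 + 5 + 1 + 3 + 5 + 4 = 37 shifts.
After the first batch: Gamma(12 + 252, 13 + 37) = Gamma(264, 50).
Total count: 27 + 6 + 3 + 16 + 44 + 61 + 5 = 162.
Total exposure: 7 + 1 + 1 + 2 + 5 + 7 + 1 = 24 shifts.
After the second batch: Gamma(264 + 162, 50 + 24) = Gamma(426, 74).
The posterior predictive for a window of length T is Negative Binomial with variance T·α'·(β'+T)/β'² = 9·426·83/5476 = 159111/2738.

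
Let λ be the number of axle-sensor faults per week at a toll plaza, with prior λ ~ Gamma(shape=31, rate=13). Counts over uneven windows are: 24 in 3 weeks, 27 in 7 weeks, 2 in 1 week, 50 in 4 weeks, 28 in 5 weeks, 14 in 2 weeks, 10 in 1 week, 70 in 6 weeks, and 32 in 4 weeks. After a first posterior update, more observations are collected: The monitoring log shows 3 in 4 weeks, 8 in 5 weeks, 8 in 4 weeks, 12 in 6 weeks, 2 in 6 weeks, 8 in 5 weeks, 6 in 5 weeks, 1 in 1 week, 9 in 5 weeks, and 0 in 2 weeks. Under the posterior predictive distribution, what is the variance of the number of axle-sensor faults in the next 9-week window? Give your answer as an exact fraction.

Total count: 24 + 27 + 2 + 50 + 28 + 14 + 10 + 70 + 32 = 257.
Total exposure: 3 + 7 + 1 + 4 + 5 + 2 + 1 + 6 + 4 = 33 weeks.
After the first batch: Gamma(31 + 257, 13 + 33) = Gamma(288, 46).
Total count: 3 + 8 + 8 + 12 + 2 + 8 + 6 + 1 + 9 + 0 = 57.
Total exposure: 4 + 5 + 4 + 6 + 6 + 5 + 5 + 1 + 5 + 2 = 43 weeks.
After the second batch: Gamma(288 + 57, 46 + 43) = Gamma(345, 89).
The posterior predictive for a window of length T is Negative Binomial with variance T·α'·(β'+T)/β'² = 9·345·98/7921 = 304290/7921.

304290/7921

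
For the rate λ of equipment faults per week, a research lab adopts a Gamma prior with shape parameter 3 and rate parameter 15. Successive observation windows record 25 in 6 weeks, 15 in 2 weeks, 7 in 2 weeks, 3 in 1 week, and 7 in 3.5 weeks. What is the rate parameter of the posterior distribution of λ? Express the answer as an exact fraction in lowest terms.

Total count: 25 + 15 + 7 + 3 + 7 = 57.
Total exposure: 6 + 2 + 2 + 1 + 3.5 = 14.5 weeks.
Posterior: α' = 3 + 57 = 60, β' = 15 + 14.5 = 59/2.

59/2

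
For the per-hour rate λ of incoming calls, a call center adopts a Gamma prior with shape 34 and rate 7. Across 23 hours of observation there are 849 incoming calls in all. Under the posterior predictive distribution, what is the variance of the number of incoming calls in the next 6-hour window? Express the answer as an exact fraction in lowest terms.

5298/25

Total count 849 over total exposure 23 hours.
Conjugate update: add total count to the shape and total exposure to the rate, giving Gamma(883, 30).
The posterior predictive for a window of length T is Negative Binomial with variance T·α'·(β'+T)/β'² = 6·883·36/900 = 5298/25.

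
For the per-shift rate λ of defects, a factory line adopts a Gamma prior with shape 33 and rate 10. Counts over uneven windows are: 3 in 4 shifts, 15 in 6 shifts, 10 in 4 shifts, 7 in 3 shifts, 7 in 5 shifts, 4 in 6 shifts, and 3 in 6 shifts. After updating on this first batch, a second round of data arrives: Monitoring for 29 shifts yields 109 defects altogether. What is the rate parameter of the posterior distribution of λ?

Total count: 3 + 15 + 10 + 7 + 7 + 4 + 3 = 49.
Total exposure: 4 + 6 + 4 + 3 + 5 + 6 + 6 = 34 shifts.
After the first batch: Gamma(33 + 49, 10 + 34) = Gamma(82, 44).
Total count 109 over total exposure 29 shifts.
After the second batch: Gamma(82 + 109, 44 + 29) = Gamma(191, 73).

73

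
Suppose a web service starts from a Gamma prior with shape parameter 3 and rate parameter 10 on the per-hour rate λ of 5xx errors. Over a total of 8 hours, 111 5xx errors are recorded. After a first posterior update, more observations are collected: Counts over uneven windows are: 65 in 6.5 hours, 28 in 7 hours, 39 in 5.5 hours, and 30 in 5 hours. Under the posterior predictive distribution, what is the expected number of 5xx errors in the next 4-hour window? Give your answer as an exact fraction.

Total count 111 over total exposure 8 hours.
After the first batch: Gamma(3 + 111, 10 + 8) = Gamma(114, 18).
Total count: 65 + 28 + 39 + 30 = 162.
Total exposure: 6.5 + 7 + 5.5 + 5 = 24 hours.
After the second batch: Gamma(114 + 162, 18 + 24) = Gamma(276, 42).
Predictive mean over a 4-hour window = T·E[λ|data] = 4·276/42 = 184/7.

184/7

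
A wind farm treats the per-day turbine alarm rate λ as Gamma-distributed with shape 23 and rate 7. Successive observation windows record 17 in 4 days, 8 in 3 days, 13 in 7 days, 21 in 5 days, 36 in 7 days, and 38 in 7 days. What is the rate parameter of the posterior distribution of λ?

Total count: 17 + 8 + 13 + 21 + 36 + 38 = 133.
Total exposure: 4 + 3 + 7 + 5 + 7 + 7 = 33 days.
By Gamma–Poisson conjugacy, the posterior is Gamma(α + Σx, β + Σt) = Gamma(23 + 133, 7 + 33) = Gamma(156, 40).

40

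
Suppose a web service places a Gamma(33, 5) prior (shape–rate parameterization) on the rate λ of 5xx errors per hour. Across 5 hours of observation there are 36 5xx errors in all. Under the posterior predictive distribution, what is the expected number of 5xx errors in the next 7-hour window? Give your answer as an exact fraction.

483/10

Total count 36 over total exposure 5 hours.
Conjugate update: add total count to the shape and total exposure to the rate, giving Gamma(69, 10).
Predictive mean over a 7-hour window = T·E[λ|data] = 7·69/10 = 483/10.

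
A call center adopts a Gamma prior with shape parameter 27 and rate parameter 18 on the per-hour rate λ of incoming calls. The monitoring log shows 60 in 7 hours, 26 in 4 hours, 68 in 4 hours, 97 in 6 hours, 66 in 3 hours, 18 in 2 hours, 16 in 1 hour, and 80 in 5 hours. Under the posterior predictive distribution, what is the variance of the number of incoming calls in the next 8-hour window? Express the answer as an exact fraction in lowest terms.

53128/625

Total count: 60 + 26 + 68 + 97 + 66 + 18 + 16 + 80 = 431.
Total exposure: 7 + 4 + 4 + 6 + 3 + 2 + 1 + 5 = 32 hours.
Conjugate update: add total count to the shape and total exposure to the rate, giving Gamma(458, 50).
The posterior predictive for a window of length T is Negative Binomial with variance T·α'·(β'+T)/β'² = 8·458·58/2500 = 53128/625.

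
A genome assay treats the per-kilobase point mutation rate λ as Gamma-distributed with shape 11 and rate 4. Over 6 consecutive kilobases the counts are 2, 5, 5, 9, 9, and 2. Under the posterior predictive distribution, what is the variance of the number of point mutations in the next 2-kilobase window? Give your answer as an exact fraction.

Total count: 2 + 5 + 5 + 9 + 9 + 2 = 32.
Total exposure: 6 kilobases.
Gamma(α, β) with Poisson data over total exposure Σt gives posterior Gamma(α+Σx, β+Σt) = Gamma(43, 10).
The posterior predictive for a window of length T is Negative Binomial with variance T·α'·(β'+T)/β'² = 2·43·12/100 = 258/25.

258/25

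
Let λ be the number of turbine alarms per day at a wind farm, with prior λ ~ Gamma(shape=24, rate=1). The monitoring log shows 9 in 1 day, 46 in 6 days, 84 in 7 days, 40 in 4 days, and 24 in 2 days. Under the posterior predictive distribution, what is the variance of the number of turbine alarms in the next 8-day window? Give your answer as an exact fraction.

52664/441

Total count: 9 + 46 + 84 + 40 + 24 = 203.
Total exposure: 1 + 6 + 7 + 4 + 2 = 20 days.
Gamma(α, β) with Poisson data over total exposure Σt gives posterior Gamma(α+Σx, β+Σt) = Gamma(227, 21).
The posterior predictive for a window of length T is Negative Binomial with variance T·α'·(β'+T)/β'² = 8·227·29/441 = 52664/441.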